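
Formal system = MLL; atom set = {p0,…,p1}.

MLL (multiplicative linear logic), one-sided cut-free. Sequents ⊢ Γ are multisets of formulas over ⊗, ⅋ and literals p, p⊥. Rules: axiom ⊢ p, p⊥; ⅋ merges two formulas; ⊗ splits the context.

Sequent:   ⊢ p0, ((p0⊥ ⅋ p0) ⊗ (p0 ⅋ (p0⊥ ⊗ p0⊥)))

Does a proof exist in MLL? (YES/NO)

Proof tree:
[⊗]  ⊢ p0, ((p0⊥ ⅋ p0) ⊗ (p0 ⅋ (p0⊥ ⊗ p0⊥)))
  [⅋]  ⊢ (p0⊥ ⅋ p0)
    [Ax]  ⊢ p0, p0⊥
  [⅋]  ⊢ p0, (p0 ⅋ (p0⊥ ⊗ p0⊥))
    [⊗]  ⊢ p0, p0, (p0⊥ ⊗ p0⊥)
      [Ax]  ⊢ p0, p0⊥
      [Ax]  ⊢ p0, p0⊥

Result: YES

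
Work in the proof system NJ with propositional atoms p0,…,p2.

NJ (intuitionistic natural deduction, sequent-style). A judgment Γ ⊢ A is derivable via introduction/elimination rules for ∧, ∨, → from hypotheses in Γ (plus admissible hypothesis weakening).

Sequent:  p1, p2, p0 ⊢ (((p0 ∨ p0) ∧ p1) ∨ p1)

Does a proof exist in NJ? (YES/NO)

Derivation (root first):
[∨I₁] p1, p2, p0 ⊢ (((p0 ∨ p0) ∧ p1) ∨ p1)
  [∧I] p1, p2, p0 ⊢ ((p0 ∨ p0) ∧ p1)
    [Wk] p0, p2 ⊢ (p0 ∨ p0)
      [∨I₁] p0 ⊢ (p0 ∨ p0)
        [Ax] p0 ⊢ p0
    [Ax] p1 ⊢ p1

Result: YES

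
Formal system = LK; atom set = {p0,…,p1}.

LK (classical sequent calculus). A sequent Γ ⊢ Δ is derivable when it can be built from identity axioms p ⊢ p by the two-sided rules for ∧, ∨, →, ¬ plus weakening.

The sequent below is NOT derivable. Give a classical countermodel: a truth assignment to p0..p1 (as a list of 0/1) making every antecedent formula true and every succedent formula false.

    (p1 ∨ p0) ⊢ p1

Search for a countermodel by truth-table:
  v=00: Γ:[(p1 ∨ p0)=F] Δ:[p1=F] refutes=False
  v=01: Γ:[(p1 ∨ p0)=T] Δ:[p1=T] refutes=False
  v=10: Γ:[(p1 ∨ p0)=T] Δ:[p1=F] refutes=True  ← countermodel

Result: [1, 0]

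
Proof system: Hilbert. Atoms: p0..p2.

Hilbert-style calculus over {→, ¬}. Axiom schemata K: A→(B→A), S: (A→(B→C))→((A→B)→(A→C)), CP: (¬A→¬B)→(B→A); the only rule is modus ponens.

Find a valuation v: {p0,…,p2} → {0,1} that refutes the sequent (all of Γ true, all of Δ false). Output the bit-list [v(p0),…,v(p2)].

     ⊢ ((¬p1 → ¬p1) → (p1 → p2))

Truth-table refutation:
  v=000: Γ:[] Δ:[((¬p1 → ¬p1) → (p1 → p2))=T] refutes=False
  v=001: Γ:[] Δ:[((¬p1 → ¬p1) → (p1 → p2))=T] refutes=False
  v=010: Γ:[] Δ:[((¬p1 → ¬p1) → (p1 → p2))=F] refutes=True  ← countermodel

Result: [0, 1, 0]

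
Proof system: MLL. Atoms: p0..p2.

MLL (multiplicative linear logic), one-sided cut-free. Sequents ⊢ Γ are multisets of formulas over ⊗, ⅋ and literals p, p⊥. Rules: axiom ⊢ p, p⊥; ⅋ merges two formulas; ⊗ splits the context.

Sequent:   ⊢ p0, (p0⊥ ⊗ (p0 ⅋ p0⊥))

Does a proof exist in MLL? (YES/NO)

Proof tree:
[⊗]  ⊢ p0, (p0⊥ ⊗ (p0 ⅋ p0⊥))
  [Ax]  ⊢ p0, p0⊥
  [⅋]  ⊢ (p0 ⅋ p0⊥)
    [Ax]  ⊢ p0, p0⊥

Result: YES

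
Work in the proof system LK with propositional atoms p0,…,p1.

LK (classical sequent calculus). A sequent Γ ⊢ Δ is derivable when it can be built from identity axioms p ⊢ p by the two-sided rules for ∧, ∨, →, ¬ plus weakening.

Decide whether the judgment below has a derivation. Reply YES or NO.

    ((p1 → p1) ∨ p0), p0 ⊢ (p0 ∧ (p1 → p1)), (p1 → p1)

Derivation (root first):
[WL] ((p1 → p1) ∨ p0), p0 ⊢ (p0 ∧ (p1 → p1)), (p1 → p1)
  [∨L] ((p1 → p1) ∨ p0) ⊢ (p0 ∧ (p1 → p1)), (p1 → p1)
    [→R] (p1 → p1) ⊢ (p1 → p1)
      [→L] p1, (p1 → p1) ⊢ p1
        [Ax] p1 ⊢ p1
        [Ax] p1 ⊢ p1
    [∧R] p0 ⊢ (p0 ∧ (p1 → p1))
      [Ax] p0 ⊢ p0
      [→R]  ⊢ (p1 → p1)
        [Ax] p1 ⊢ p1

Result: YES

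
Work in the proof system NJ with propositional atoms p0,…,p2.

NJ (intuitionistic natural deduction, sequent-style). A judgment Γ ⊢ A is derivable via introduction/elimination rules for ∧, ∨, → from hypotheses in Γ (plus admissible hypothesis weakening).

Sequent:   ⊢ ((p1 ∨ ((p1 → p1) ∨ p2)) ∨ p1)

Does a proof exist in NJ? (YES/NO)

Derivation trace:
[∨I₁]  ⊢ ((p1 ∨ ((p1 → p1) ∨ p2)) ∨ p1)
  [∨I₂]  ⊢ (p1 ∨ ((p1 → p1) ∨ p2))
    [∨I₁]  ⊢ ((p1 → p1) ∨ p2)
      [→I]  ⊢ (p1 → p1)
        [Ax] p1 ⊢ p1

Result: YES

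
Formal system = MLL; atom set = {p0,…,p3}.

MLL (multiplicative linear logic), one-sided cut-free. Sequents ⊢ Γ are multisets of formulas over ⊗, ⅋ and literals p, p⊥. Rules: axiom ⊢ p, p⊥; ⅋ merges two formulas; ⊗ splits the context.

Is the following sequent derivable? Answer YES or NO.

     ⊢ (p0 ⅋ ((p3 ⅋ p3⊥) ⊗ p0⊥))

Proof tree:
[⅋]  ⊢ (p0 ⅋ ((p3 ⅋ p3⊥) ⊗ p0⊥))
  [⊗]  ⊢ p0, ((p3 ⅋ p3⊥) ⊗ p0⊥)
    [⅋]  ⊢ (p3 ⅋ p3⊥)
      [Ax]  ⊢ p3, p3⊥
    [Ax]  ⊢ p0, p0⊥

Result: YES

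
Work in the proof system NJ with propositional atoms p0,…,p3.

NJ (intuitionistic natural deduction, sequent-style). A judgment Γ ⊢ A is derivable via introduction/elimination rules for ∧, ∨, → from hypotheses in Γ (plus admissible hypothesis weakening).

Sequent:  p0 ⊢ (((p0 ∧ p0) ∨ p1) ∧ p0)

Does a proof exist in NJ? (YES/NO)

Proof tree:
[∧I] p0 ⊢ (((p0 ∧ p0) ∨ p1) ∧ p0)
  [∨I₁] p0 ⊢ ((p0 ∧ p0) ∨ p1)
    [∧I] p0 ⊢ (p0 ∧ p0)
      [Ax] p0 ⊢ p0
      [Ax] p0 ⊢ p0
  [Ax] p0 ⊢ p0

Result: YES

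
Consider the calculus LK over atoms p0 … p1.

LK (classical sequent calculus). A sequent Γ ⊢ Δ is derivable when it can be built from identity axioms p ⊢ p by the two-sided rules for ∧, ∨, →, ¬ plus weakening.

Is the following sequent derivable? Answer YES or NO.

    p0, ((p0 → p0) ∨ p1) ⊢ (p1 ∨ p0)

Derivation (root first):
[∨R] p0, ((p0 → p0) ∨ p1) ⊢ (p1 ∨ p0)
  [∨L] p0, ((p0 → p0) ∨ p1) ⊢ p1, p0
    [→L] p0, (p0 → p0) ⊢ p0
      [Ax] p0 ⊢ p0
      [Ax] p0 ⊢ p0
    [Ax] p1 ⊢ p1

Result: YES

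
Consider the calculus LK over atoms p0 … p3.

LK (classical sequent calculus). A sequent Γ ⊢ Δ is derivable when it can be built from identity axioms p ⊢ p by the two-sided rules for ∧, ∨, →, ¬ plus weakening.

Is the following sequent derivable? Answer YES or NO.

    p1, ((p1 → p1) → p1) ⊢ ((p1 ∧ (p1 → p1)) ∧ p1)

Proof tree:
[∧R] p1, ((p1 → p1) → p1) ⊢ ((p1 ∧ (p1 → p1)) ∧ p1)
  [∧R] p1 ⊢ (p1 ∧ (p1 → p1))
    [Ax] p1 ⊢ p1
    [→R]  ⊢ (p1 → p1)
      [Ax] p1 ⊢ p1
  [→L] ((p1 → p1) → p1) ⊢ p1
    [→R]  ⊢ (p1 → p1)
      [Ax] p1 ⊢ p1
    [Ax] p1 ⊢ p1

Result: YES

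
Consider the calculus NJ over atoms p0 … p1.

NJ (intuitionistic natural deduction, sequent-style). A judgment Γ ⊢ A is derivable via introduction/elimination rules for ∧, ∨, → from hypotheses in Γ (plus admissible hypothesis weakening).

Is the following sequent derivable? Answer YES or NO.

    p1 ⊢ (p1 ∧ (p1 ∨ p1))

Derivation trace:
[∧I] p1 ⊢ (p1 ∧ (p1 ∨ p1))
  [Ax] p1 ⊢ p1
  [∨I₁] p1 ⊢ (p1 ∨ p1)
    [Ax] p1 ⊢ p1

Result: YES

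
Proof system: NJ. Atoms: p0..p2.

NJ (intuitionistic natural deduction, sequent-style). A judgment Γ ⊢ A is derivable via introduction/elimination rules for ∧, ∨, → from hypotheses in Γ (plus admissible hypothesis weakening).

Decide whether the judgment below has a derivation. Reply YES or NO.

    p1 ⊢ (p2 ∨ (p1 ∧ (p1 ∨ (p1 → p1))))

Derivation (root first):
[∨I₂] p1 ⊢ (p2 ∨ (p1 ∧ (p1 ∨ (p1 → p1))))
  [∧I] p1 ⊢ (p1 ∧ (p1 ∨ (p1 → p1)))
    [Ax] p1 ⊢ p1
    [∨I₂]  ⊢ (p1 ∨ (p1 → p1))
      [→I]  ⊢ (p1 → p1)
        [Ax] p1 ⊢ p1

Result: YES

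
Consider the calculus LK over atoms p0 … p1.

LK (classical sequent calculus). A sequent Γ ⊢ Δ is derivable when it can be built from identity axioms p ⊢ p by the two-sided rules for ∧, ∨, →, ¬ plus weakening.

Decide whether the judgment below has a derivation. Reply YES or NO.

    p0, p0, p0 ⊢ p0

Derivation trace:
[WL] p0, p0, p0 ⊢ p0
  [WL] p0, p0 ⊢ p0
    [Ax] p0 ⊢ p0

Result: YES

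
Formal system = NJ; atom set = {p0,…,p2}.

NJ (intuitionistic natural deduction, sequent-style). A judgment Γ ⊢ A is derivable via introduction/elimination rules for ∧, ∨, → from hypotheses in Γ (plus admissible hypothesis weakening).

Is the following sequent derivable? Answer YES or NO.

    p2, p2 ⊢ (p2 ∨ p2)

Derivation (root first):
[∨I₂] p2, p2 ⊢ (p2 ∨ p2)
  [Wk] p2, p2 ⊢ p2
    [Ax] p2 ⊢ p2

Result: YES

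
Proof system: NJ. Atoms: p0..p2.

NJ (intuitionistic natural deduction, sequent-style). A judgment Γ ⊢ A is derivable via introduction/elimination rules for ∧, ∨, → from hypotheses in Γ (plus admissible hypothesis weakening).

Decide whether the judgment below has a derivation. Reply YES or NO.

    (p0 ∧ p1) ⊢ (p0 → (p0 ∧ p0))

Derivation trace:
[→I] (p0 ∧ p1) ⊢ (p0 → (p0 ∧ p0))
  [Wk] p0, (p0 ∧ p1) ⊢ (p0 ∧ p0)
    [∧I] p0 ⊢ (p0 ∧ p0)
      [Ax] p0 ⊢ p0
      [Ax] p0 ⊢ p0

Result: YES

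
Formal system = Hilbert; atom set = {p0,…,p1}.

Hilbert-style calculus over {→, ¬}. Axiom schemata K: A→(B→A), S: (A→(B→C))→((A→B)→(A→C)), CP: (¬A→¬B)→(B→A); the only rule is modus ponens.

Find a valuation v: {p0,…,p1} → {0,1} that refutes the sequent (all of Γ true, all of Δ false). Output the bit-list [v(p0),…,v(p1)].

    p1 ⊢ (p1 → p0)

Enumerate valuations to refute Γ ⊢ Δ:
  v=00: Γ:[p1=F] Δ:[(p1 → p0)=T] refutes=False
  v=01: Γ:[p1=T] Δ:[(p1 → p0)=F] refutes=True  ← countermodel

Result: [0, 1]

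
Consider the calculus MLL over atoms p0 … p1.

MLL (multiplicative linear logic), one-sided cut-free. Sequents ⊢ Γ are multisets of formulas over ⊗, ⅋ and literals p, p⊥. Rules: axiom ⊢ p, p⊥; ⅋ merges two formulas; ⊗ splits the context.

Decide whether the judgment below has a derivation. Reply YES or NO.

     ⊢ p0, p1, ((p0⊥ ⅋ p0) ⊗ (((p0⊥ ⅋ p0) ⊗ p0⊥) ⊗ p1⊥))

Derivation trace:
[⊗]  ⊢ p0, p1, ((p0⊥ ⅋ p0) ⊗ (((p0⊥ ⅋ p0) ⊗ p0⊥) ⊗ p1⊥))
  [⅋]  ⊢ (p0⊥ ⅋ p0)
    [Ax]  ⊢ p0, p0⊥
  [⊗]  ⊢ p0, p1, (((p0⊥ ⅋ p0) ⊗ p0⊥) ⊗ p1⊥)
    [⊗]  ⊢ p0, ((p0⊥ ⅋ p0) ⊗ p0⊥)
      [⅋]  ⊢ (p0⊥ ⅋ p0)
        [Ax]  ⊢ p0, p0⊥
      [Ax]  ⊢ p0, p0⊥
    [Ax]  ⊢ p1, p1⊥

Result: YES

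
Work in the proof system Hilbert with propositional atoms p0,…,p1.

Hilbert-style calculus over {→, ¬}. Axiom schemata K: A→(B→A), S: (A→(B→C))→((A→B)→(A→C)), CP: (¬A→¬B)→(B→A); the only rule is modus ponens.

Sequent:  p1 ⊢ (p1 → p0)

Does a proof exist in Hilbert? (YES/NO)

Search for a countermodel by truth-table:
  v=00: Γ:[p1=F] Δ:[(p1 → p0)=T] refutes=False
  v=01: Γ:[p1=T] Δ:[(p1 → p0)=F] refutes=True  ← countermodel

Result: NO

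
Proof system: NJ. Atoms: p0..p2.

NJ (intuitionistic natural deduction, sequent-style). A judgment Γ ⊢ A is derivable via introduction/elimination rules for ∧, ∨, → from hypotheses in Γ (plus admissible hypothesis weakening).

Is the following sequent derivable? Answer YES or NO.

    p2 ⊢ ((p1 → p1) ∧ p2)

Proof tree:
[∧I] p2 ⊢ ((p1 → p1) ∧ p2)
  [→I]  ⊢ (p1 → p1)
    [Ax] p1 ⊢ p1
  [Ax] p2 ⊢ p2

Result: YES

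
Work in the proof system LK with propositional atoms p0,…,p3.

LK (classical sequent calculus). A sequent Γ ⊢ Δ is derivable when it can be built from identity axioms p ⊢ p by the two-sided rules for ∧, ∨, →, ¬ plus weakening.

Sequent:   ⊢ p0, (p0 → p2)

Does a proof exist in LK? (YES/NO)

Derivation (root first):
[→R]  ⊢ p0, (p0 → p2)
  [WR] p0 ⊢ p0, p2
    [Ax] p0 ⊢ p0

Result: YES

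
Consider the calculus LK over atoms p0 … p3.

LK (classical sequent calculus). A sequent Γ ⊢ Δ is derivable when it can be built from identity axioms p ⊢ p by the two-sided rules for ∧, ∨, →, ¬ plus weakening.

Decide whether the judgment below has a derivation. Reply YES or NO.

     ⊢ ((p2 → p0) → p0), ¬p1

Enumerate valuations to refute Γ ⊢ Δ:
  v=0000: Γ:[] Δ:[((p2 → p0) → p0)=F, ¬p1=T] refutes=False
  v=0001: Γ:[] Δ:[((p2 → p0) → p0)=F, ¬p1=T] refutes=False
  v=0010: Γ:[] Δ:[((p2 → p0) → p0)=T, ¬p1=T] refutes=False
  v=0011: Γ:[] Δ:[((p2 → p0) → p0)=T, ¬p1=T] refutes=False
  v=0100: Γ:[] Δ:[((p2 → p0) → p0)=F, ¬p1=F] refutes=True  ← countermodel

Result: NO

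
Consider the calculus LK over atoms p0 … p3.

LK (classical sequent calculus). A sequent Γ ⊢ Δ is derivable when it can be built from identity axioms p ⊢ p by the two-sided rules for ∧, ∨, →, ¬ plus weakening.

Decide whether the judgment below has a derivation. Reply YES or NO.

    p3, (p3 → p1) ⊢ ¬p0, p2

Enumerate valuations to refute Γ ⊢ Δ:
  v=0000: Γ:[p3=F, (p3 → p1)=T] Δ:[¬p0=T, p2=F] refutes=False
  v=0001: Γ:[p3=T, (p3 → p1)=F] Δ:[¬p0=T, p2=F] refutes=False
  v=0010: Γ:[p3=F, (p3 → p1)=T] Δ:[¬p0=T, p2=T] refutes=False
  v=0011: Γ:[p3=T, (p3 → p1)=F] Δ:[¬p0=T, p2=T] refutes=False
  v=0100: Γ:[p3=F, (p3 → p1)=T] Δ:[¬p0=T, p2=F] refutes=False
  v=0101: Γ:[p3=T, (p3 → p1)=T] Δ:[¬p0=T, p2=F] refutes=False
  v=0110: Γ:[p3=F, (p3 → p1)=T] Δ:[¬p0=T, p2=T] refutes=False
  v=0111: Γ:[p3=T, (p3 → p1)=T] Δ:[¬p0=T, p2=T] refutes=False
  v=1000: Γ:[p3=F, (p3 → p1)=T] Δ:[¬p0=F, p2=F] refutes=False
  v=1001: Γ:[p3=T, (p3 → p1)=F] Δ:[¬p0=F, p2=F] refutes=False
  v=1010: Γ:[p3=F, (p3 → p1)=T] Δ:[¬p0=F, p2=T] refutes=False
  v=1011: Γ:[p3=T, (p3 → p1)=F] Δ:[¬p0=F, p2=T] refutes=False
  v=1100: Γ:[p3=F, (p3 → p1)=T] Δ:[¬p0=F, p2=F] refutes=False
  v=1101: Γ:[p3=T, (p3 → p1)=T] Δ:[¬p0=F, p2=F] refutes=True  ← countermodel

Result: NO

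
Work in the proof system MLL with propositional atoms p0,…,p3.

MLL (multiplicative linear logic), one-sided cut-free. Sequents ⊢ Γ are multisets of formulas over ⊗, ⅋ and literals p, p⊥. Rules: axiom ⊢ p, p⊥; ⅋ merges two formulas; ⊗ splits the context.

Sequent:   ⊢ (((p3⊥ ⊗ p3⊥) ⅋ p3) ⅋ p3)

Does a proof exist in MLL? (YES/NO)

Proof tree:
[⅋]  ⊢ (((p3⊥ ⊗ p3⊥) ⅋ p3) ⅋ p3)
  [⅋]  ⊢ p3, ((p3⊥ ⊗ p3⊥) ⅋ p3)
    [⊗]  ⊢ p3, p3, (p3⊥ ⊗ p3⊥)
      [Ax]  ⊢ p3, p3⊥
      [Ax]  ⊢ p3, p3⊥

Result: YES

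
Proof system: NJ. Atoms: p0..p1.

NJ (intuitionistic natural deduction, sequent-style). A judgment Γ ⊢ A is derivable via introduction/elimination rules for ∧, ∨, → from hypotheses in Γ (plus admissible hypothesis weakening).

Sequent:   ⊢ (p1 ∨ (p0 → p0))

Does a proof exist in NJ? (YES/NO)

Derivation trace:
[∨I₂]  ⊢ (p1 ∨ (p0 → p0))
  [→I]  ⊢ (p0 → p0)
    [Ax] p0 ⊢ p0

Result: YES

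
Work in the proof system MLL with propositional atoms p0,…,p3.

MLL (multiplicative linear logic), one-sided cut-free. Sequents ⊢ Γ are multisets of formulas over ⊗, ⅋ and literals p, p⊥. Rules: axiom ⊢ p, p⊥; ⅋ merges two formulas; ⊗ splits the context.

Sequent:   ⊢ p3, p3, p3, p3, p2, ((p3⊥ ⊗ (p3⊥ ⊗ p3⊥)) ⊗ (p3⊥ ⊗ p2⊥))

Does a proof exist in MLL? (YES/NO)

Derivation (root first):
[⊗]  ⊢ p3, p3, p3, p3, p2, ((p3⊥ ⊗ (p3⊥ ⊗ p3⊥)) ⊗ (p3⊥ ⊗ p2⊥))
  [⊗]  ⊢ p3, p3, p3, (p3⊥ ⊗ (p3⊥ ⊗ p3⊥))
    [Ax]  ⊢ p3, p3⊥
    [⊗]  ⊢ p3, p3, (p3⊥ ⊗ p3⊥)
      [Ax]  ⊢ p3, p3⊥
      [Ax]  ⊢ p3, p3⊥
  [⊗]  ⊢ p3, p2, (p3⊥ ⊗ p2⊥)
    [Ax]  ⊢ p3, p3⊥
    [Ax]  ⊢ p2, p2⊥

Result: YES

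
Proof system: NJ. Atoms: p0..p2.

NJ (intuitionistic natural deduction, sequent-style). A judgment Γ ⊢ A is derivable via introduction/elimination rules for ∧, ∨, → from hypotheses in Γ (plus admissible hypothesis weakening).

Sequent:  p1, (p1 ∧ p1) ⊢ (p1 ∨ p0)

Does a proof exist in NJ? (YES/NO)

Derivation trace:
[Wk] p1, (p1 ∧ p1) ⊢ (p1 ∨ p0)
  [∨I₁] p1 ⊢ (p1 ∨ p0)
    [Ax] p1 ⊢ p1

Result: YES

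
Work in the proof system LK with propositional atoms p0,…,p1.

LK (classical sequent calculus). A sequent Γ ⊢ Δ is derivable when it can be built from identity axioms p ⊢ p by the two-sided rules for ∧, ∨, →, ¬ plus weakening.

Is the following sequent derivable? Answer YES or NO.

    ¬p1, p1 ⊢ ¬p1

Proof tree:
[WL] ¬p1, p1 ⊢ ¬p1
  [¬L] ¬p1 ⊢ ¬p1
    [¬R]  ⊢ p1, ¬p1
      [Ax] p1 ⊢ p1

Result: YES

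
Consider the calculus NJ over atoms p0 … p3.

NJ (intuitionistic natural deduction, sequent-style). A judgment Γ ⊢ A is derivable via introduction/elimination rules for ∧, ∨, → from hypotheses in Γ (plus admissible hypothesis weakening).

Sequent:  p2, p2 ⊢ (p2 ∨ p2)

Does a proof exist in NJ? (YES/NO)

Derivation (root first):
[∨I₂] p2, p2 ⊢ (p2 ∨ p2)
  [Wk] p2, p2 ⊢ p2
    [Ax] p2 ⊢ p2

Result: YES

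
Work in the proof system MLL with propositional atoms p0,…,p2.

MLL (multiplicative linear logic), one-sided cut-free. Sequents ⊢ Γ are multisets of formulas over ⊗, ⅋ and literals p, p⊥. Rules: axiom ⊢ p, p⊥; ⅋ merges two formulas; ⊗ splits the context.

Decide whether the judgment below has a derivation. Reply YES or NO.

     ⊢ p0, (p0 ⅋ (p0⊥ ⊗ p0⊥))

Derivation trace:
[⅋]  ⊢ p0, (p0 ⅋ (p0⊥ ⊗ p0⊥))
  [⊗]  ⊢ p0, p0, (p0⊥ ⊗ p0⊥)
    [Ax]  ⊢ p0, p0⊥
    [Ax]  ⊢ p0, p0⊥

Result: YES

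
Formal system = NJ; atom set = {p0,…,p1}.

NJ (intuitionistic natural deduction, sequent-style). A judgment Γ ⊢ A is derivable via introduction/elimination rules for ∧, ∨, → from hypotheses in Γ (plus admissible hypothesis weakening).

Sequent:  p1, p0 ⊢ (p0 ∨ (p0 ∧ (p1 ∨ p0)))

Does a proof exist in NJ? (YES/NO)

Derivation (root first):
[∨I₂] p1, p0 ⊢ (p0 ∨ (p0 ∧ (p1 ∨ p0)))
  [∧I] p1, p0 ⊢ (p0 ∧ (p1 ∨ p0))
    [Wk] p0, p1 ⊢ p0
      [Ax] p0 ⊢ p0
    [∨I₂] p0 ⊢ (p1 ∨ p0)
      [Ax] p0 ⊢ p0

Result: YES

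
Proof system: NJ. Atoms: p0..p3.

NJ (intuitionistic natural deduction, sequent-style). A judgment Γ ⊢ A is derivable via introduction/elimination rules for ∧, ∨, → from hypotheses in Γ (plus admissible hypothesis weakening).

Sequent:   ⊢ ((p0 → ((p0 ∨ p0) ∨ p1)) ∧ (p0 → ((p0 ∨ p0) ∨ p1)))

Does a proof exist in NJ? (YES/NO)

Derivation (root first):
[∧I]  ⊢ ((p0 → ((p0 ∨ p0) ∨ p1)) ∧ (p0 → ((p0 ∨ p0) ∨ p1)))
  [→I]  ⊢ (p0 → ((p0 ∨ p0) ∨ p1))
    [∨I₁] p0 ⊢ ((p0 ∨ p0) ∨ p1)
      [∨I₁] p0 ⊢ (p0 ∨ p0)
        [Ax] p0 ⊢ p0
  [→I]  ⊢ (p0 → ((p0 ∨ p0) ∨ p1))
    [∨I₁] p0 ⊢ ((p0 ∨ p0) ∨ p1)
      [∨I₁] p0 ⊢ (p0 ∨ p0)
        [Ax] p0 ⊢ p0

Result: YES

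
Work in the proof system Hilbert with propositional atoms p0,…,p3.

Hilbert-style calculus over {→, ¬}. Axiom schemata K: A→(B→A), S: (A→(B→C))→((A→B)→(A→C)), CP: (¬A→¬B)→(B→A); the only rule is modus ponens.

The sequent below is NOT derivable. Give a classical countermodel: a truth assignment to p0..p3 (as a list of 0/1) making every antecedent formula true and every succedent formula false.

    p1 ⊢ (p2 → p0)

Search for a countermodel by truth-table:
  v=0000: Γ:[p1=F] Δ:[(p2 → p0)=T] refutes=False
  v=0001: Γ:[p1=F] Δ:[(p2 → p0)=T] refutes=False
  v=0010: Γ:[p1=F] Δ:[(p2 → p0)=F] refutes=False
  v=0011: Γ:[p1=F] Δ:[(p2 → p0)=F] refutes=False
  v=0100: Γ:[p1=T] Δ:[(p2 → p0)=T] refutes=False
  v=0101: Γ:[p1=T] Δ:[(p2 → p0)=T] refutes=False
  v=0110: Γ:[p1=T] Δ:[(p2 → p0)=F] refutes=True  ← countermodel

Result: [0, 1, 1, 0]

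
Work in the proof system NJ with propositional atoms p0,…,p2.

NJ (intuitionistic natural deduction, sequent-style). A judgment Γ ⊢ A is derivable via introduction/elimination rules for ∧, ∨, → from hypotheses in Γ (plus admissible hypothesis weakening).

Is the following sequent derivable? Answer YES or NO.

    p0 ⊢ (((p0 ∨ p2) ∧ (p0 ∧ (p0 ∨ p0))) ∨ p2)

Proof tree:
[∨I₁] p0 ⊢ (((p0 ∨ p2) ∧ (p0 ∧ (p0 ∨ p0))) ∨ p2)
  [∧I] p0 ⊢ ((p0 ∨ p2) ∧ (p0 ∧ (p0 ∨ p0)))
    [∨I₁] p0 ⊢ (p0 ∨ p2)
      [Ax] p0 ⊢ p0
    [∧I] p0 ⊢ (p0 ∧ (p0 ∨ p0))
      [Ax] p0 ⊢ p0
      [∨I₂] p0 ⊢ (p0 ∨ p0)
        [Ax] p0 ⊢ p0

Result: YES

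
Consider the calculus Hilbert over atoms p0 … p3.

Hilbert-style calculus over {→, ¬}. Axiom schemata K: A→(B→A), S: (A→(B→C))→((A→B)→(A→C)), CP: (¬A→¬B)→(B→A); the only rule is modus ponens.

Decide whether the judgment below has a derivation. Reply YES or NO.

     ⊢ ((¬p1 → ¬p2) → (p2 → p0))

Search for a countermodel by truth-table:
  v=0000: Γ:[] Δ:[((¬p1 → ¬p2) → (p2 → p0))=T] refutes=False
  v=0001: Γ:[] Δ:[((¬p1 → ¬p2) → (p2 → p0))=T] refutes=False
  v=0010: Γ:[] Δ:[((¬p1 → ¬p2) → (p2 → p0))=T] refutes=False
  v=0011: Γ:[] Δ:[((¬p1 → ¬p2) → (p2 → p0))=T] refutes=False
  v=0100: Γ:[] Δ:[((¬p1 → ¬p2) → (p2 → p0))=T] refutes=False
  v=0101: Γ:[] Δ:[((¬p1 → ¬p2) → (p2 → p0))=T] refutes=False
  v=0110: Γ:[] Δ:[((¬p1 → ¬p2) → (p2 → p0))=F] refutes=True  ← countermodel

Result: NO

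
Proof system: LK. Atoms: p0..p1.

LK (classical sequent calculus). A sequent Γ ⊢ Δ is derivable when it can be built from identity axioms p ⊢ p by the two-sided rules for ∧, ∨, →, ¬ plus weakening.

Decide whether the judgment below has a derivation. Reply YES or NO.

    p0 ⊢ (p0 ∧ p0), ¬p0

Derivation (root first):
[¬R] p0 ⊢ (p0 ∧ p0), ¬p0
  [WL] p0, p0 ⊢ (p0 ∧ p0)
    [∧R] p0 ⊢ (p0 ∧ p0)
      [Ax] p0 ⊢ p0
      [Ax] p0 ⊢ p0

Result: YES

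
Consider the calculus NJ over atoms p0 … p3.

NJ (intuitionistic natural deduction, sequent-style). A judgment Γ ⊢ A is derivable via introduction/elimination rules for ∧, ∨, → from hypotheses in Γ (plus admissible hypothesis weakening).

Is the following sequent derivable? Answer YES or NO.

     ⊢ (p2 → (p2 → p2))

Proof tree:
[→I]  ⊢ (p2 → (p2 → p2))
  [→I] p2 ⊢ (p2 → p2)
    [Wk] p2, p2 ⊢ p2
      [Ax] p2 ⊢ p2

Result: YES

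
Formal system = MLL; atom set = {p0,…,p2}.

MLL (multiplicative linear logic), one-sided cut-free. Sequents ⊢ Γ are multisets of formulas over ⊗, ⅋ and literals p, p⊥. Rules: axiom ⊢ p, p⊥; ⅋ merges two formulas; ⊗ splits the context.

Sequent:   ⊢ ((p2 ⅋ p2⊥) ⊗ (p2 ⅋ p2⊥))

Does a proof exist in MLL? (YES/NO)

Derivation trace:
[⊗]  ⊢ ((p2 ⅋ p2⊥) ⊗ (p2 ⅋ p2⊥))
  [⅋]  ⊢ (p2 ⅋ p2⊥)
    [Ax]  ⊢ p2, p2⊥
  [⅋]  ⊢ (p2 ⅋ p2⊥)
    [Ax]  ⊢ p2, p2⊥

Result: YES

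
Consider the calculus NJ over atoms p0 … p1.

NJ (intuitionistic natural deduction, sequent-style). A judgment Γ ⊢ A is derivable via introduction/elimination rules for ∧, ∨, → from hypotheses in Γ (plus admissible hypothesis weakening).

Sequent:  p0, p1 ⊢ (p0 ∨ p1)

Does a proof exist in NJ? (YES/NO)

Proof tree:
[∨I₁] p0, p1 ⊢ (p0 ∨ p1)
  [Wk] p0, p1 ⊢ p0
    [Ax] p0 ⊢ p0

Result: YES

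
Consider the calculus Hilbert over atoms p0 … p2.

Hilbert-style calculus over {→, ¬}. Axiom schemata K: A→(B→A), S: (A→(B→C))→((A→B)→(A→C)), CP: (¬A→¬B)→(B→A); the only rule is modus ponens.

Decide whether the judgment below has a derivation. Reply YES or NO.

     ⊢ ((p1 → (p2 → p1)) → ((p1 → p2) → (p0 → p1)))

Truth-table refutation:
  v=000: Γ:[] Δ:[((p1 → (p2 → p1)) → ((p1 → p2) → (p0 → p1)))=T] refutes=False
  v=001: Γ:[] Δ:[((p1 → (p2 → p1)) → ((p1 → p2) → (p0 → p1)))=T] refutes=False
  v=010: Γ:[] Δ:[((p1 → (p2 → p1)) → ((p1 → p2) → (p0 → p1)))=T] refutes=False
  v=011: Γ:[] Δ:[((p1 → (p2 → p1)) → ((p1 → p2) → (p0 → p1)))=T] refutes=False
  v=100: Γ:[] Δ:[((p1 → (p2 → p1)) → ((p1 → p2) → (p0 → p1)))=F] refutes=True  ← countermodel

Result: NO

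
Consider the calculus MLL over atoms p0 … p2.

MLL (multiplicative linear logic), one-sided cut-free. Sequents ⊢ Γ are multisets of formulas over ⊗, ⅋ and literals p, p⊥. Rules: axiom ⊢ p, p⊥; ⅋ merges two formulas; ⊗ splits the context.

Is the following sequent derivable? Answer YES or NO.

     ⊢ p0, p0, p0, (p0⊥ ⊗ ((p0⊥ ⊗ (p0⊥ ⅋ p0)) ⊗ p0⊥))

Derivation (root first):
[⊗]  ⊢ p0, p0, p0, (p0⊥ ⊗ ((p0⊥ ⊗ (p0⊥ ⅋ p0)) ⊗ p0⊥))
  [Ax]  ⊢ p0, p0⊥
  [⊗]  ⊢ p0, p0, ((p0⊥ ⊗ (p0⊥ ⅋ p0)) ⊗ p0⊥)
    [⊗]  ⊢ p0, (p0⊥ ⊗ (p0⊥ ⅋ p0))
      [Ax]  ⊢ p0, p0⊥
      [⅋]  ⊢ (p0⊥ ⅋ p0)
        [Ax]  ⊢ p0, p0⊥
    [Ax]  ⊢ p0, p0⊥

Result: YES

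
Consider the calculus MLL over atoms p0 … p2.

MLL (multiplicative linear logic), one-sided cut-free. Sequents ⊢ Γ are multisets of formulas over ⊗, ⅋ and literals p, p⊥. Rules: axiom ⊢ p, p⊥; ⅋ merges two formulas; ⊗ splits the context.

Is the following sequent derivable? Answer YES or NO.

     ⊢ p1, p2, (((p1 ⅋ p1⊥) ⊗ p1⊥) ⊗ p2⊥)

Derivation trace:
[⊗]  ⊢ p1, p2, (((p1 ⅋ p1⊥) ⊗ p1⊥) ⊗ p2⊥)
  [⊗]  ⊢ p1, ((p1 ⅋ p1⊥) ⊗ p1⊥)
    [⅋]  ⊢ (p1 ⅋ p1⊥)
      [Ax]  ⊢ p1, p1⊥
    [Ax]  ⊢ p1, p1⊥
  [Ax]  ⊢ p2, p2⊥

Result: YES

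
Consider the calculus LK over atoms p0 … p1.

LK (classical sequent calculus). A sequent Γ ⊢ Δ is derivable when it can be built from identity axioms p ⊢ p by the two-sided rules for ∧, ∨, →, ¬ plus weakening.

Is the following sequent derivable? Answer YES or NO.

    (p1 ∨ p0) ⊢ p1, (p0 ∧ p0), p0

Proof tree:
[∨L] (p1 ∨ p0) ⊢ p1, (p0 ∧ p0), p0
  [WR] p1 ⊢ p1, p0, p1
    [WR] p1 ⊢ p1, p0
      [Ax] p1 ⊢ p1
  [∧R] p0 ⊢ (p0 ∧ p0)
    [Ax] p0 ⊢ p0
    [Ax] p0 ⊢ p0

Result: YES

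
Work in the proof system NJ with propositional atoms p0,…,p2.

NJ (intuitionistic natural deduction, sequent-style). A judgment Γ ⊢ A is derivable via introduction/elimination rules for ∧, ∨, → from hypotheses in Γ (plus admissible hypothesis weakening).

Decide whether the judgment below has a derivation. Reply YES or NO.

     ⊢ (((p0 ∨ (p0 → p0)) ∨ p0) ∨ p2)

Proof tree:
[∨I₁]  ⊢ (((p0 ∨ (p0 → p0)) ∨ p0) ∨ p2)
  [∨I₁]  ⊢ ((p0 ∨ (p0 → p0)) ∨ p0)
    [∨I₂]  ⊢ (p0 ∨ (p0 → p0))
      [→I]  ⊢ (p0 → p0)
        [Ax] p0 ⊢ p0

Result: YES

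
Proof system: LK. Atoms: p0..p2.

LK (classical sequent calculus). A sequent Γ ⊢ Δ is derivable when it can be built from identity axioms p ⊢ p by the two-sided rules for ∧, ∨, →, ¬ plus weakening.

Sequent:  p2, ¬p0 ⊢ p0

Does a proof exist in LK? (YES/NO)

Enumerate valuations to refute Γ ⊢ Δ:
  v=000: Γ:[p2=F, ¬p0=T] Δ:[p0=F] refutes=False
  v=001: Γ:[p2=T, ¬p0=T] Δ:[p0=F] refutes=True  ← countermodel

Result: NO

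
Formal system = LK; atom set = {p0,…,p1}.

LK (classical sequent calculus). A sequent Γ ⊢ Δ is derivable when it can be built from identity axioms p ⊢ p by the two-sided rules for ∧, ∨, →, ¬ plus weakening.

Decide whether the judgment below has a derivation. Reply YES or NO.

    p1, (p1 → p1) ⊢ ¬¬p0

Search for a countermodel by truth-table:
  v=00: Γ:[p1=F, (p1 → p1)=T] Δ:[¬¬p0=F] refutes=False
  v=01: Γ:[p1=T, (p1 → p1)=T] Δ:[¬¬p0=F] refutes=True  ← countermodel

Result: NO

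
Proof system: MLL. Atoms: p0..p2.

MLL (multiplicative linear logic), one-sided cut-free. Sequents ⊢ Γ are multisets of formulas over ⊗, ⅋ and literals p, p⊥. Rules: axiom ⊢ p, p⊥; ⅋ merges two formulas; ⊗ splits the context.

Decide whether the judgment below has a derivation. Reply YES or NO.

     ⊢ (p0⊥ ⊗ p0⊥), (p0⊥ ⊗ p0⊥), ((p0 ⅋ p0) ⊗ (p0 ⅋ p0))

Proof tree:
[⊗]  ⊢ (p0⊥ ⊗ p0⊥), (p0⊥ ⊗ p0⊥), ((p0 ⅋ p0) ⊗ (p0 ⅋ p0))
  [⅋]  ⊢ (p0⊥ ⊗ p0⊥), (p0 ⅋ p0)
    [⊗]  ⊢ p0, p0, (p0⊥ ⊗ p0⊥)
      [Ax]  ⊢ p0, p0⊥
      [Ax]  ⊢ p0, p0⊥
  [⅋]  ⊢ (p0⊥ ⊗ p0⊥), (p0 ⅋ p0)
    [⊗]  ⊢ p0, p0, (p0⊥ ⊗ p0⊥)
      [Ax]  ⊢ p0, p0⊥
      [Ax]  ⊢ p0, p0⊥

Result: YES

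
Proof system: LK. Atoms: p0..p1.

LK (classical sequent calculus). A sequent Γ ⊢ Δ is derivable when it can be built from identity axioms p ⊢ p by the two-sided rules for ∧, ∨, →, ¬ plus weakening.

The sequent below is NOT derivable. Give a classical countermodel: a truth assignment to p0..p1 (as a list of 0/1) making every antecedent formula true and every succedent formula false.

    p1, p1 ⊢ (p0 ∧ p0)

Truth-table refutation:
  v=00: Γ:[p1=F, p1=F] Δ:[(p0 ∧ p0)=F] refutes=False
  v=01: Γ:[p1=T, p1=T] Δ:[(p0 ∧ p0)=F] refutes=True  ← countermodel

Result: [0, 1]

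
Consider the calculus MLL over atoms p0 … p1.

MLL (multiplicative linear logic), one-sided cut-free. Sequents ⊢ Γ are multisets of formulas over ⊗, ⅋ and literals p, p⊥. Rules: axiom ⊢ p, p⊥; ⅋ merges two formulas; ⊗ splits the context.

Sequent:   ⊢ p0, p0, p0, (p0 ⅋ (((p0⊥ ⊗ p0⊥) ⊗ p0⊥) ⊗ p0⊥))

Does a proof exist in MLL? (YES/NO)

Derivation (root first):
[⅋]  ⊢ p0, p0, p0, (p0 ⅋ (((p0⊥ ⊗ p0⊥) ⊗ p0⊥) ⊗ p0⊥))
  [⊗]  ⊢ p0, p0, p0, p0, (((p0⊥ ⊗ p0⊥) ⊗ p0⊥) ⊗ p0⊥)
    [⊗]  ⊢ p0, p0, p0, ((p0⊥ ⊗ p0⊥) ⊗ p0⊥)
      [⊗]  ⊢ p0, p0, (p0⊥ ⊗ p0⊥)
        [Ax]  ⊢ p0, p0⊥
        [Ax]  ⊢ p0, p0⊥
      [Ax]  ⊢ p0, p0⊥
    [Ax]  ⊢ p0, p0⊥

Result: YES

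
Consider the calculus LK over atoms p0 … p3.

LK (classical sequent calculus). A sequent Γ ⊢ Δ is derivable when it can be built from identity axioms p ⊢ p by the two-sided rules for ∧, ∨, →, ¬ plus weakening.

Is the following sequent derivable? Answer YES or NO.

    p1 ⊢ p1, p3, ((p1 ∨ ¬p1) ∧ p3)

Derivation (root first):
[∧R] p1 ⊢ p1, p3, ((p1 ∨ ¬p1) ∧ p3)
  [∨R]  ⊢ p3, (p1 ∨ ¬p1)
    [¬R]  ⊢ p1, p3, ¬p1
      [WR] p1 ⊢ p1, p3
        [Ax] p1 ⊢ p1
  [WR] p1 ⊢ p1, p3
    [Ax] p1 ⊢ p1

Result: YES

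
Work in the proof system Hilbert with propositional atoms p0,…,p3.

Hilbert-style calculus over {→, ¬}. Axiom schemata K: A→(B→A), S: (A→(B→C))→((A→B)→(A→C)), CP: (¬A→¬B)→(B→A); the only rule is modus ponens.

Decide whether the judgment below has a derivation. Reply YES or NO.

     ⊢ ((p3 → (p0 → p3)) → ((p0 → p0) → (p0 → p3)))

Enumerate valuations to refute Γ ⊢ Δ:
  v=0000: Γ:[] Δ:[((p3 → (p0 → p3)) → ((p0 → p0) → (p0 → p3)))=T] refutes=False
  v=0001: Γ:[] Δ:[((p3 → (p0 → p3)) → ((p0 → p0) → (p0 → p3)))=T] refutes=False
  v=0010: Γ:[] Δ:[((p3 → (p0 → p3)) → ((p0 → p0) → (p0 → p3)))=T] refutes=False
  v=0011: Γ:[] Δ:[((p3 → (p0 → p3)) → ((p0 → p0) → (p0 → p3)))=T] refutes=False
  v=0100: Γ:[] Δ:[((p3 → (p0 → p3)) → ((p0 → p0) → (p0 → p3)))=T] refutes=False
  v=0101: Γ:[] Δ:[((p3 → (p0 → p3)) → ((p0 → p0) → (p0 → p3)))=T] refutes=False
  v=0110: Γ:[] Δ:[((p3 → (p0 → p3)) → ((p0 → p0) → (p0 → p3)))=T] refutes=False
  v=0111: Γ:[] Δ:[((p3 → (p0 → p3)) → ((p0 → p0) → (p0 → p3)))=T] refutes=False
  v=1000: Γ:[] Δ:[((p3 → (p0 → p3)) → ((p0 → p0) → (p0 → p3)))=F] refutes=True  ← countermodel

Result: NO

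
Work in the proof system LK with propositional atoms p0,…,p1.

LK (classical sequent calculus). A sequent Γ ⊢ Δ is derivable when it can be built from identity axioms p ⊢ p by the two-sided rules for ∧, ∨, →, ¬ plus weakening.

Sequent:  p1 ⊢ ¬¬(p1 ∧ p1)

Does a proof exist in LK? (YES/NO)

Derivation trace:
[¬R] p1 ⊢ ¬¬(p1 ∧ p1)
  [¬L] p1, ¬(p1 ∧ p1) ⊢ 
    [∧R] p1 ⊢ (p1 ∧ p1)
      [Ax] p1 ⊢ p1
      [Ax] p1 ⊢ p1

Result: YES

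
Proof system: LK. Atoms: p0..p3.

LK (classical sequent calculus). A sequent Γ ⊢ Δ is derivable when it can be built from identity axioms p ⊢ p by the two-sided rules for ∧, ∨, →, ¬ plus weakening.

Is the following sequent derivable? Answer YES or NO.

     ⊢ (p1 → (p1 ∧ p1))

Proof tree:
[→R]  ⊢ (p1 → (p1 ∧ p1))
  [∧R] p1 ⊢ (p1 ∧ p1)
    [Ax] p1 ⊢ p1
    [Ax] p1 ⊢ p1

Result: YES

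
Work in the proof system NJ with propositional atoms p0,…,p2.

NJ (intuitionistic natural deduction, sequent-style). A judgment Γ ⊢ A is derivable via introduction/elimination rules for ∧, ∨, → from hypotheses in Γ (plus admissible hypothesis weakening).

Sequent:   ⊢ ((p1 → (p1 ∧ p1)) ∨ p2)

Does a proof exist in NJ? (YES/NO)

Derivation trace:
[∨I₁]  ⊢ ((p1 → (p1 ∧ p1)) ∨ p2)
  [→I]  ⊢ (p1 → (p1 ∧ p1))
    [∧I] p1 ⊢ (p1 ∧ p1)
      [Ax] p1 ⊢ p1
      [Ax] p1 ⊢ p1

Result: YES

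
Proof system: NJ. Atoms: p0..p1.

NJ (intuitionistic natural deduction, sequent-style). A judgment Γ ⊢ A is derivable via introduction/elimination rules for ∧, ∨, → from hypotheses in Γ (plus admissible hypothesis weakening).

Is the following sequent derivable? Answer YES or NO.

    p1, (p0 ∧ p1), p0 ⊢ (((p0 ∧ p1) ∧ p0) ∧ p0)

Derivation (root first):
[∧I] p1, (p0 ∧ p1), p0 ⊢ (((p0 ∧ p1) ∧ p0) ∧ p0)
  [∧I] p1, (p0 ∧ p1), p0 ⊢ ((p0 ∧ p1) ∧ p0)
    [∧I] p1, (p0 ∧ p1), p0 ⊢ (p0 ∧ p1)
      [Wk] p0, (p0 ∧ p1) ⊢ p0
        [Ax] p0 ⊢ p0
      [Ax] p1 ⊢ p1
    [Ax] p0 ⊢ p0
  [Ax] p0 ⊢ p0

Result: YES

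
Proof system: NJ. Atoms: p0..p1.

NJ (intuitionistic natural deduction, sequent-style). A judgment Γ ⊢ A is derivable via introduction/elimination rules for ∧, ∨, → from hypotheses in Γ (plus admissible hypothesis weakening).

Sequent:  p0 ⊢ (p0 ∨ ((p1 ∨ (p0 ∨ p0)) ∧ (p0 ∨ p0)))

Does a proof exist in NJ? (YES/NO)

Proof tree:
[∨I₂] p0 ⊢ (p0 ∨ ((p1 ∨ (p0 ∨ p0)) ∧ (p0 ∨ p0)))
  [∧I] p0 ⊢ ((p1 ∨ (p0 ∨ p0)) ∧ (p0 ∨ p0))
    [∨I₂] p0 ⊢ (p1 ∨ (p0 ∨ p0))
      [∨I₂] p0 ⊢ (p0 ∨ p0)
        [Ax] p0 ⊢ p0
    [∨I₂] p0 ⊢ (p0 ∨ p0)
      [Ax] p0 ⊢ p0

Result: YES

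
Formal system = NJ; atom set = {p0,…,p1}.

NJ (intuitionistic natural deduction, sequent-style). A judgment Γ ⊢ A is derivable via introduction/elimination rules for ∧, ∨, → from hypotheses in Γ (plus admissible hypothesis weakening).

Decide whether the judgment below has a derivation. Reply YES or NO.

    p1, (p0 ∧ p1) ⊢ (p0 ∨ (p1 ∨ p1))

Derivation trace:
[Wk] p1, (p0 ∧ p1) ⊢ (p0 ∨ (p1 ∨ p1))
  [∨I₂] p1 ⊢ (p0 ∨ (p1 ∨ p1))
    [∨I₁] p1 ⊢ (p1 ∨ p1)
      [Ax] p1 ⊢ p1

Result: YES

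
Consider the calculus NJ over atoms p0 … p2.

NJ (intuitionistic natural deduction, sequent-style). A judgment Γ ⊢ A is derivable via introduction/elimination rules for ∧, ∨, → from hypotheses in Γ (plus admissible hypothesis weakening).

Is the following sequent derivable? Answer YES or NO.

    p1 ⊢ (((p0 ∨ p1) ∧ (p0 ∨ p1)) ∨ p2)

Derivation (root first):
[∨I₁] p1 ⊢ (((p0 ∨ p1) ∧ (p0 ∨ p1)) ∨ p2)
  [∧I] p1 ⊢ ((p0 ∨ p1) ∧ (p0 ∨ p1))
    [∨I₂] p1 ⊢ (p0 ∨ p1)
      [Ax] p1 ⊢ p1
    [∨I₂] p1 ⊢ (p0 ∨ p1)
      [Ax] p1 ⊢ p1

Result: YES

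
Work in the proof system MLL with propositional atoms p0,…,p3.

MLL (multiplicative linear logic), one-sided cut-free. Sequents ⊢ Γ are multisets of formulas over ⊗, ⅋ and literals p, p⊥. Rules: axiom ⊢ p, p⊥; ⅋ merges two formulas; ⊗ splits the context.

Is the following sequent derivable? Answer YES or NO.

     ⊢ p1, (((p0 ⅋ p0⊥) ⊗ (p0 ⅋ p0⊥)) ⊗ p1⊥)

Derivation trace:
[⊗]  ⊢ p1, (((p0 ⅋ p0⊥) ⊗ (p0 ⅋ p0⊥)) ⊗ p1⊥)
  [⊗]  ⊢ ((p0 ⅋ p0⊥) ⊗ (p0 ⅋ p0⊥))
    [⅋]  ⊢ (p0 ⅋ p0⊥)
      [Ax]  ⊢ p0, p0⊥
    [⅋]  ⊢ (p0 ⅋ p0⊥)
      [Ax]  ⊢ p0, p0⊥
  [Ax]  ⊢ p1, p1⊥

Result: YES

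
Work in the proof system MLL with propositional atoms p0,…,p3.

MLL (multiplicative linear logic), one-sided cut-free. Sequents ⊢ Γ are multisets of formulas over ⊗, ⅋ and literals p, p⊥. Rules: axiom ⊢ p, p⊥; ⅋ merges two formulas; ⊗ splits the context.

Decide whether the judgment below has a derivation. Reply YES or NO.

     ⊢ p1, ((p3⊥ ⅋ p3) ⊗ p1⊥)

Derivation trace:
[⊗]  ⊢ p1, ((p3⊥ ⅋ p3) ⊗ p1⊥)
  [⅋]  ⊢ (p3⊥ ⅋ p3)
    [Ax]  ⊢ p3, p3⊥
  [Ax]  ⊢ p1, p1⊥

Result: YES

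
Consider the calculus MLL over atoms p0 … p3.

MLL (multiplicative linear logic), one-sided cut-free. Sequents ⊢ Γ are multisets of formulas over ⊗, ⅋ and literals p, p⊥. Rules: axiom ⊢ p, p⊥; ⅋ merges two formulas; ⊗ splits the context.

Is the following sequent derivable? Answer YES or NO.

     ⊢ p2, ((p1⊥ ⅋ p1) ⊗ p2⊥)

Derivation (root first):
[⊗]  ⊢ p2, ((p1⊥ ⅋ p1) ⊗ p2⊥)
  [⅋]  ⊢ (p1⊥ ⅋ p1)
    [Ax]  ⊢ p1, p1⊥
  [Ax]  ⊢ p2, p2⊥

Result: YES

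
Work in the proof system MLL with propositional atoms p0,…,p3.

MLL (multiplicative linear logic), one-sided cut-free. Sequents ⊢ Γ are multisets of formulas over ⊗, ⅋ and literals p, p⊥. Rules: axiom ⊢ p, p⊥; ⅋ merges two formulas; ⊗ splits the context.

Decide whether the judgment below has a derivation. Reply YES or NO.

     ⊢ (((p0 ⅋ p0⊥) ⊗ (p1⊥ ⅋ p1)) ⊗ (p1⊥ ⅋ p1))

Proof tree:
[⊗]  ⊢ (((p0 ⅋ p0⊥) ⊗ (p1⊥ ⅋ p1)) ⊗ (p1⊥ ⅋ p1))
  [⊗]  ⊢ ((p0 ⅋ p0⊥) ⊗ (p1⊥ ⅋ p1))
    [⅋]  ⊢ (p0 ⅋ p0⊥)
      [Ax]  ⊢ p0, p0⊥
    [⅋]  ⊢ (p1⊥ ⅋ p1)
      [Ax]  ⊢ p1, p1⊥
  [⅋]  ⊢ (p1⊥ ⅋ p1)
    [Ax]  ⊢ p1, p1⊥

Result: YES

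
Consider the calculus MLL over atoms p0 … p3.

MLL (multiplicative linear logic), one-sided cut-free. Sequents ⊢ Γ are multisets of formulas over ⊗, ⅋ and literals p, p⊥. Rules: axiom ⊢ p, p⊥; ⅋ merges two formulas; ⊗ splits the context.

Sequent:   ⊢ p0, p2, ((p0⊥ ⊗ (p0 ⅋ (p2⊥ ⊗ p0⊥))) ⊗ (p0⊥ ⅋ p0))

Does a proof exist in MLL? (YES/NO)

Derivation (root first):
[⊗]  ⊢ p0, p2, ((p0⊥ ⊗ (p0 ⅋ (p2⊥ ⊗ p0⊥))) ⊗ (p0⊥ ⅋ p0))
  [⊗]  ⊢ p0, p2, (p0⊥ ⊗ (p0 ⅋ (p2⊥ ⊗ p0⊥)))
    [Ax]  ⊢ p0, p0⊥
    [⅋]  ⊢ p2, (p0 ⅋ (p2⊥ ⊗ p0⊥))
      [⊗]  ⊢ p2, p0, (p2⊥ ⊗ p0⊥)
        [Ax]  ⊢ p2, p2⊥
        [Ax]  ⊢ p0, p0⊥
  [⅋]  ⊢ (p0⊥ ⅋ p0)
    [Ax]  ⊢ p0, p0⊥

Result: YES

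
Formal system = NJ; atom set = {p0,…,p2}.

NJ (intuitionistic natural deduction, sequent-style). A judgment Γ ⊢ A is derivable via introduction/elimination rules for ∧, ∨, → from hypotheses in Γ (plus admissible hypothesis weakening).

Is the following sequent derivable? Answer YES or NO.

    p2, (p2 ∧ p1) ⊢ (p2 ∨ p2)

Derivation trace:
[Wk] p2, (p2 ∧ p1) ⊢ (p2 ∨ p2)
  [∨I₂] p2 ⊢ (p2 ∨ p2)
    [Ax] p2 ⊢ p2

Result: YES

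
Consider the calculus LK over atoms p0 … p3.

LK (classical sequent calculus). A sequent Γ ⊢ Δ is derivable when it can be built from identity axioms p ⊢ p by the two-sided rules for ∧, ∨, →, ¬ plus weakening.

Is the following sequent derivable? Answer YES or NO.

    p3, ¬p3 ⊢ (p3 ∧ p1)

Derivation (root first):
[¬L] p3, ¬p3 ⊢ (p3 ∧ p1)
  [∧R] p3 ⊢ p3, (p3 ∧ p1)
    [Ax] p3 ⊢ p3
    [WR] p3 ⊢ p3, p1
      [Ax] p3 ⊢ p3

Result: YES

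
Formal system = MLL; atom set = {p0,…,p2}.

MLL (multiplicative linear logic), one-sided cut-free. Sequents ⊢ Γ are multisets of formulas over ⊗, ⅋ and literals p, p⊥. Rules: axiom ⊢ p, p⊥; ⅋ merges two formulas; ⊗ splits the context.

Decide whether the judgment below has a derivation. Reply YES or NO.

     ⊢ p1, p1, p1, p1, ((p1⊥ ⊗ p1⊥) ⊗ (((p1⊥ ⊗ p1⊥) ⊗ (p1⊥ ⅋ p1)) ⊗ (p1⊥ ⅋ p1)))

Derivation (root first):
[⊗]  ⊢ p1, p1, p1, p1, ((p1⊥ ⊗ p1⊥) ⊗ (((p1⊥ ⊗ p1⊥) ⊗ (p1⊥ ⅋ p1)) ⊗ (p1⊥ ⅋ p1)))
  [⊗]  ⊢ p1, p1, (p1⊥ ⊗ p1⊥)
    [Ax]  ⊢ p1, p1⊥
    [Ax]  ⊢ p1, p1⊥
  [⊗]  ⊢ p1, p1, (((p1⊥ ⊗ p1⊥) ⊗ (p1⊥ ⅋ p1)) ⊗ (p1⊥ ⅋ p1))
    [⊗]  ⊢ p1, p1, ((p1⊥ ⊗ p1⊥) ⊗ (p1⊥ ⅋ p1))
      [⊗]  ⊢ p1, p1, (p1⊥ ⊗ p1⊥)
        [Ax]  ⊢ p1, p1⊥
        [Ax]  ⊢ p1, p1⊥
      [⅋]  ⊢ (p1⊥ ⅋ p1)
        [Ax]  ⊢ p1, p1⊥
    [⅋]  ⊢ (p1⊥ ⅋ p1)
      [Ax]  ⊢ p1, p1⊥

Result: YES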